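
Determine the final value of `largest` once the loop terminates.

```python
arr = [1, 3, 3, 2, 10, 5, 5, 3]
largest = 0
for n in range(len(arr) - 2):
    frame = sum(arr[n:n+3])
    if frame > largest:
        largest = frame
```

Let's trace through this code step by step.

Initialize: arr = [1, 3, 3, 2, 10, 5, 5, 3]
Initialize: largest = 0
Entering loop: for n in range(len(arr) - 2):
After iteration 1: n = 0, largest = 7, frame = 7
After iteration 2: n = 1, largest = 8, frame = 8
After iteration 3: n = 2, largest = 15, frame = 15
After iteration 4: n = 3, largest = 17, frame = 17
After iteration 5: n = 4, largest = 20, frame = 20
After iteration 6: n = 5, largest = 20, frame = 13
Loop ends.

Final answer: 20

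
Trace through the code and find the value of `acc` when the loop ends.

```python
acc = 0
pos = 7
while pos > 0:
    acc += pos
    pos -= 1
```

Let's trace through this code step by step.

Initialize: acc = 0
Initialize: pos = 7
Entering loop: while pos > 0:
After iteration 1: acc = 7, pos = 6
After iteration 2: acc = 13, pos = 5
After iteration 3: acc = 18, pos = 4
After iteration 4: acc = 22, pos = 3
After iteration 5: acc = 25, pos = 2
After iteration 6: acc = 27, pos = 1
After iteration 7: acc = 28, pos = 0
Loop ends.

Final answer: 28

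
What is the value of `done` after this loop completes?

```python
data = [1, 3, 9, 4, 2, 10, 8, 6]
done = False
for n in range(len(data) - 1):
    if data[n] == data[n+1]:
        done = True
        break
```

Let's trace through this code step by step.

Initialize: data = [1, 3, 9, 4, 2, 10, 8, 6]
Initialize: done = False
Entering loop: for n in range(len(data) - 1):
After iteration 1: n = 0, done = False
After iteration 2: n = 1, done = False
After iteration 3: n = 2, done = False
After iteration 4: n = 3, done = False
After iteration 5: n = 4, done = False
After iteration 6: n = 5, done = False
After iteration 7: n = 6, done = False
Loop ends.

Final answer: False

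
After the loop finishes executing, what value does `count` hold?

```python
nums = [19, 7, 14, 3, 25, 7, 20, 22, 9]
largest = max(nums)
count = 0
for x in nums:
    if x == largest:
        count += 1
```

Let's trace through this code step by step.

Initialize: nums = [19, 7, 14, 3, 25, 7, 20, 22, 9]
Initialize: largest = 25
Initialize: count = 0
Entering loop: for x in nums:
After iteration 1: x = 19, count = 0
After iteration 2: x = 7, count = 0
After iteration 3: x = 14, count = 0
After iteration 4: x = 3, count = 0
After iteration 5: x = 25, count = 1
After iteration 6: x = 7, count = 1
After iteration 7: x = 20, count = 1
After iteration 8: x = 22, count = 1
After iteration 9: x = 9, count = 1
Loop ends.

Final answer: 1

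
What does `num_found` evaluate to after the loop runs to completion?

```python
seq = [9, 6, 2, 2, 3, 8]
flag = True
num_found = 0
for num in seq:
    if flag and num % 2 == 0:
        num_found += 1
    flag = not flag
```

Let's trace through this code step by step.

Initialize: seq = [9, 6, 2, 2, 3, 8]
Initialize: flag = True
Initialize: num_found = 0
Entering loop: for num in seq:
After iteration 1: num = 9, flag = False, num_found = 0
After iteration 2: num = 6, flag = True, num_found = 0
After iteration 3: num = 2, flag = False, num_found = 1
After iteration 4: num = 2, flag = True, num_found = 1
After iteration 5: num = 3, flag = False, num_found = 1
After iteration 6: num = 8, flag = True, num_found = 1
Loop ends.

Final answer: 1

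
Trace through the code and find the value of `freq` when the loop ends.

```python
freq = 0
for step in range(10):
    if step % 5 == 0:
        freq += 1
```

Let's trace through this code step by step.

Initialize: freq = 0
Entering loop: for step in range(10):
After iteration 1: step = 0, freq = 1
After iteration 2: step = 1, freq = 1
After iteration 3: step = 2, freq = 1
After iteration 4: step = 3, freq = 1
After iteration 5: step = 4, freq = 1
After iteration 6: step = 5, freq = 2
After iteration 7: step = 6, freq = 2
After iteration 8: step = 7, freq = 2
After iteration 9: step = 8, freq = 2
After iteration 10: step = 9, freq = 2
Loop ends.

Final answer: 2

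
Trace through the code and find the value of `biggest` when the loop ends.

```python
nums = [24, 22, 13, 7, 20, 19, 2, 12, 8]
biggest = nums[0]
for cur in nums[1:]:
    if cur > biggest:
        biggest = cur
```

Let's trace through this code step by step.

Initialize: nums = [24, 22, 13, 7, 20, 19, 2, 12, 8]
Initialize: biggest = 24
Entering loop: for cur in nums[1:]:
After iteration 1: cur = 22, biggest = 24
After iteration 2: cur = 13, biggest = 24
After iteration 3: cur = 7, biggest = 24
After iteration 4: cur = 20, biggest = 24
After iteration 5: cur = 19, biggest = 24
After iteration 6: cur = 2, biggest = 24
After iteration 7: cur = 12, biggest = 24
After iteration 8: cur = 8, biggest = 24
Loop ends.

Final answer: 24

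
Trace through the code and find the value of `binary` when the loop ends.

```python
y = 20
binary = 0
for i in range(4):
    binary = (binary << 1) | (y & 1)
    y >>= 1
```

Let's trace through this code step by step.

Initialize: y = 20
Initialize: binary = 0
Entering loop: for i in range(4):
After iteration 1: i = 0, y = 10, binary = 0
After iteration 2: i = 1, y = 5, binary = 0
After iteration 3: i = 2, y = 2, binary = 1
After iteration 4: i = 3, y = 1, binary = 2
Loop ends.

Final answer: 2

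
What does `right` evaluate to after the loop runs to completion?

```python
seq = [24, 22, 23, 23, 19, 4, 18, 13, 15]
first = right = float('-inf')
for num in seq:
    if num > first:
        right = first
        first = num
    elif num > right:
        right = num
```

Let's trace through this code step by step.

Initialize: seq = [24, 22, 23, 23, 19, 4, 18, 13, 15]
Initialize: first = -inf
Initialize: right = -inf
Entering loop: for num in seq:
After iteration 1: num = 24, first = 24, right = -inf
After iteration 2: num = 22, first = 24, right = 22
After iteration 3: num = 23, first = 24, right = 23
After iteration 4: num = 23, first = 24, right = 23
After iteration 5: num = 19, first = 24, right = 23
After iteration 6: num = 4, first = 24, right = 23
After iteration 7: num = 18, first = 24, right = 23
After iteration 8: num = 13, first = 24, right = 23
After iteration 9: num = 15, first = 24, right = 23
Loop ends.

Final answer: 23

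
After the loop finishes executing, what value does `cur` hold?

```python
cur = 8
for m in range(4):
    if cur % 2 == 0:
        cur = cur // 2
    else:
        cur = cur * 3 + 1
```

Let's trace through this code step by step.

Initialize: cur = 8
Entering loop: for m in range(4):
After iteration 1: m = 0, cur = 4
After iteration 2: m = 1, cur = 2
After iteration 3: m = 2, cur = 1
After iteration 4: m = 3, cur = 4
Loop ends.

Final answer: 4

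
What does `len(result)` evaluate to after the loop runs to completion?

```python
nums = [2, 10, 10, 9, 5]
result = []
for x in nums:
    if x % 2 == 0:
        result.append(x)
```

Let's trace through this code step by step.

Initialize: nums = [2, 10, 10, 9, 5]
Initialize: result = []
Entering loop: for x in nums:
After iteration 1: x = 2, result = [2]
After iteration 2: x = 10, result = [2, 10]
After iteration 3: x = 10, result = [2, 10, 10]
After iteration 4: x = 9, result = [2, 10, 10]
After iteration 5: x = 5, result = [2, 10, 10]
Loop ends.
len(result) = 3

Final answer: 3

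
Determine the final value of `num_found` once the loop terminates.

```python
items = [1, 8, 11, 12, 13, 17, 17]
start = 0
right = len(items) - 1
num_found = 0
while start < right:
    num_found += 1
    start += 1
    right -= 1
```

Let's trace through this code step by step.

Initialize: items = [1, 8, 11, 12, 13, 17, 17]
Initialize: start = 0
Initialize: right = 6
Initialize: num_found = 0
Entering loop: while start < right:
After iteration 1: start = 1, right = 5, num_found = 1
After iteration 2: start = 2, right = 4, num_found = 2
After iteration 3: start = 3, right = 3, num_found = 3
Loop ends.

Final answer: 3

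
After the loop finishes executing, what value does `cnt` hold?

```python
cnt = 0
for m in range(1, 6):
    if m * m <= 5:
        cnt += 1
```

Let's trace through this code step by step.

Initialize: cnt = 0
Entering loop: for m in range(1, 6):
After iteration 1: m = 1, cnt = 1
After iteration 2: m = 2, cnt = 2
After iteration 3: m = 3, cnt = 2
After iteration 4: m = 4, cnt = 2
After iteration 5: m = 5, cnt = 2
Loop ends.

Final answer: 2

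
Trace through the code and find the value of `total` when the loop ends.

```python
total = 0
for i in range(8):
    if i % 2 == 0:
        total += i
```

Let's trace through this code step by step.

Initialize: total = 0
Entering loop: for i in range(8):
After iteration 1: i = 0, total = 0
After iteration 2: i = 1, total = 0
After iteration 3: i = 2, total = 2
After iteration 4: i = 3, total = 2
After iteration 5: i = 4, total = 6
After iteration 6: i = 5, total = 6
After iteration 7: i = 6, total = 12
After iteration 8: i = 7, total = 12
Loop ends.

Final answer: 12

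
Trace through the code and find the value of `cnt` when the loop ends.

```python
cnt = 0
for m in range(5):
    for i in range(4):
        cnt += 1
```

Let's trace through this code step by step.

Initialize: cnt = 0
Entering loop: for m in range(5):
After iteration 1: m = 0, cnt = 4
After iteration 2: m = 1, cnt = 8
After iteration 3: m = 2, cnt = 12
After iteration 4: m = 3, cnt = 16
After iteration 5: m = 4, cnt = 20
Loop ends.

Final answer: 20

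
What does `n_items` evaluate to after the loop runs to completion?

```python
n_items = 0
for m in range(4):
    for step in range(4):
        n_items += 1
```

Let's trace through this code step by step.

Initialize: n_items = 0
Entering loop: for m in range(4):
After iteration 1: m = 0, n_items = 4
After iteration 2: m = 1, n_items = 8
After iteration 3: m = 2, n_items = 12
After iteration 4: m = 3, n_items = 16
Loop ends.

Final answer: 16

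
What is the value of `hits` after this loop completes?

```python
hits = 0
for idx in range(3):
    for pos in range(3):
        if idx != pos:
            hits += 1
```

Let's trace through this code step by step.

Initialize: hits = 0
Entering loop: for idx in range(3):
After iteration 1: idx = 0, hits = 2
After iteration 2: idx = 1, hits = 4
After iteration 3: idx = 2, hits = 6
Loop ends.

Final answer: 6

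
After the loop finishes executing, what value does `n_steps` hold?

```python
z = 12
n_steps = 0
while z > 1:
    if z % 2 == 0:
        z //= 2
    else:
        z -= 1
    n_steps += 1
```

Let's trace through this code step by step.

Initialize: z = 12
Initialize: n_steps = 0
Entering loop: while z > 1:
After iteration 1: z = 6, n_steps = 1
After iteration 2: z = 3, n_steps = 2
After iteration 3: z = 2, n_steps = 3
After iteration 4: z = 1, n_steps = 4
Loop ends.

Final answer: 4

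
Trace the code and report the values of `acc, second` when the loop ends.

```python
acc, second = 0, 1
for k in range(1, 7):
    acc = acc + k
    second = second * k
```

Let's trace through this code step by step.

Initialize: acc = 0
Initialize: second = 1
Entering loop: for k in range(1, 7):
After iteration 1: k = 1, acc = 1, second = 1
After iteration 2: k = 2, acc = 3, second = 2
After iteration 3: k = 3, acc = 6, second = 6
After iteration 4: k = 4, acc = 10, second = 24
After iteration 5: k = 5, acc = 15, second = 120
After iteration 6: k = 6, acc = 21, second = 720
Loop ends.

Final answer: 21, 720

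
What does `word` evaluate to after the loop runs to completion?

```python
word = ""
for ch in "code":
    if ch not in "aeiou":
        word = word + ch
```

Let's trace through this code step by step.

Initialize: word = ''
Entering loop: for ch in "code":
After iteration 1: ch = 'c', word = 'c'
After iteration 2: ch = 'o', word = 'c'
After iteration 3: ch = 'd', word = 'cd'
After iteration 4: ch = 'e', word = 'cd'
Loop ends.

Final answer: 'cd'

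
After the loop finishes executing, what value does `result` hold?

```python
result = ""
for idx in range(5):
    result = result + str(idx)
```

Let's trace through this code step by step.

Initialize: result = ''
Entering loop: for idx in range(5):
After iteration 1: idx = 0, result = '0'
After iteration 2: idx = 1, result = '01'
After iteration 3: idx = 2, result = '012'
After iteration 4: idx = 3, result = '0123'
After iteration 5: idx = 4, result = '01234'
Loop ends.

Final answer: '01234'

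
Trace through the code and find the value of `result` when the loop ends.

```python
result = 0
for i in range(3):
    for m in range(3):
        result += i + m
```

Let's trace through this code step by step.

Initialize: result = 0
Entering loop: for i in range(3):
After iteration 1: i = 0, result = 3
After iteration 2: i = 1, result = 9
After iteration 3: i = 2, result = 18
Loop ends.

Final answer: 18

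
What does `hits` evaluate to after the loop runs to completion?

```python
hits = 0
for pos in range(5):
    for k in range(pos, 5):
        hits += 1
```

Let's trace through this code step by step.

Initialize: hits = 0
Entering loop: for pos in range(5):
After iteration 1: pos = 0, hits = 5
After iteration 2: pos = 1, hits = 9
After iteration 3: pos = 2, hits = 12
After iteration 4: pos = 3, hits = 14
After iteration 5: pos = 4, hits = 15
Loop ends.

Final answer: 15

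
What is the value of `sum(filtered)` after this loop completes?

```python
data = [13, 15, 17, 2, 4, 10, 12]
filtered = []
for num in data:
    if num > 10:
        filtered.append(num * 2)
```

Let's trace through this code step by step.

Initialize: data = [13, 15, 17, 2, 4, 10, 12]
Initialize: filtered = []
Entering loop: for num in data:
After iteration 1: num = 13, filtered = [26]
After iteration 2: num = 15, filtered = [26, 30]
After iteration 3: num = 17, filtered = [26, 30, 34]
After iteration 4: num = 2, filtered = [26, 30, 34]
After iteration 5: num = 4, filtered = [26, 30, 34]
After iteration 6: num = 10, filtered = [26, 30, 34]
After iteration 7: num = 12, filtered = [26, 30, 34, 24]
Loop ends.
sum(filtered) = 114

Final answer: 114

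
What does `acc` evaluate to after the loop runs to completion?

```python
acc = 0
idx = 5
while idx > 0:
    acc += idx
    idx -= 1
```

Let's trace through this code step by step.

Initialize: acc = 0
Initialize: idx = 5
Entering loop: while idx > 0:
After iteration 1: acc = 5, idx = 4
After iteration 2: acc = 9, idx = 3
After iteration 3: acc = 12, idx = 2
After iteration 4: acc = 14, idx = 1
After iteration 5: acc = 15, idx = 0
Loop ends.

Final answer: 15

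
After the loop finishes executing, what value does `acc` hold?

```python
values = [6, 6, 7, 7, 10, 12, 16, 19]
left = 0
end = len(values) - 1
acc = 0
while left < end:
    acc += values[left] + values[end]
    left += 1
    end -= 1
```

Let's trace through this code step by step.

Initialize: values = [6, 6, 7, 7, 10, 12, 16, 19]
Initialize: left = 0
Initialize: end = 7
Initialize: acc = 0
Entering loop: while left < end:
After iteration 1: left = 1, end = 6, acc = 25
After iteration 2: left = 2, end = 5, acc = 47
After iteration 3: left = 3, end = 4, acc = 66
After iteration 4: left = 4, end = 3, acc = 83
Loop ends.

Final answer: 83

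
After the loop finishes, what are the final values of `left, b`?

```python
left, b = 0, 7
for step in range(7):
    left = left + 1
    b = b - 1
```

Let's trace through this code step by step.

Initialize: left = 0
Initialize: b = 7
Entering loop: for step in range(7):
After iteration 1: step = 0, left = 1, b = 6
After iteration 2: step = 1, left = 2, b = 5
After iteration 3: step = 2, left = 3, b = 4
After iteration 4: step = 3, left = 4, b = 3
After iteration 5: step = 4, left = 5, b = 2
After iteration 6: step = 5, left = 6, b = 1
After iteration 7: step = 6, left = 7, b = 0
Loop ends.

Final answer: 7, 0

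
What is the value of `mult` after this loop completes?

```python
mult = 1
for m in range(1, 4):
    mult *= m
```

Let's trace through this code step by step.

Initialize: mult = 1
Entering loop: for m in range(1, 4):
After iteration 1: m = 1, mult = 1
After iteration 2: m = 2, mult = 2
After iteration 3: m = 3, mult = 6
Loop ends.

Final answer: 6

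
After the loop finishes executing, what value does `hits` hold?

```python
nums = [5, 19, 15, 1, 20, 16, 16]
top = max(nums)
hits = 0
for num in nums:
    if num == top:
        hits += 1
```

Let's trace through this code step by step.

Initialize: nums = [5, 19, 15, 1, 20, 16, 16]
Initialize: top = 20
Initialize: hits = 0
Entering loop: for num in nums:
After iteration 1: num = 5, hits = 0
After iteration 2: num = 19, hits = 0
After iteration 3: num = 15, hits = 0
After iteration 4: num = 1, hits = 0
After iteration 5: num = 20, hits = 1
After iteration 6: num = 16, hits = 1
After iteration 7: num = 16, hits = 1
Loop ends.

Final answer: 1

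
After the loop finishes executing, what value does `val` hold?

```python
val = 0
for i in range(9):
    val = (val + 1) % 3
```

Let's trace through this code step by step.

Initialize: val = 0
Entering loop: for i in range(9):
After iteration 1: i = 0, val = 1
After iteration 2: i = 1, val = 2
After iteration 3: i = 2, val = 0
After iteration 4: i = 3, val = 1
After iteration 5: i = 4, val = 2
After iteration 6: i = 5, val = 0
After iteration 7: i = 6, val = 1
After iteration 8: i = 7, val = 2
After iteration 9: i = 8, val = 0
Loop ends.

Final answer: 0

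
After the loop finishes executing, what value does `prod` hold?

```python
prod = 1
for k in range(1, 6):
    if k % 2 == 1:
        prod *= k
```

Let's trace through this code step by step.

Initialize: prod = 1
Entering loop: for k in range(1, 6):
After iteration 1: k = 1, prod = 1
After iteration 2: k = 2, prod = 1
After iteration 3: k = 3, prod = 3
After iteration 4: k = 4, prod = 3
After iteration 5: k = 5, prod = 15
Loop ends.

Final answer: 15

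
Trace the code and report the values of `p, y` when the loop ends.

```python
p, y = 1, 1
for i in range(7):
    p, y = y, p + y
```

Let's trace through this code step by step.

Initialize: p = 1
Initialize: y = 1
Entering loop: for i in range(7):
After iteration 1: i = 0, p = 1, y = 2
After iteration 2: i = 1, p = 2, y = 3
After iteration 3: i = 2, p = 3, y = 5
After iteration 4: i = 3, p = 5, y = 8
After iteration 5: i = 4, p = 8, y = 13
After iteration 6: i = 5, p = 13, y = 21
After iteration 7: i = 6, p = 21, y = 34
Loop ends.

Final answer: 21, 34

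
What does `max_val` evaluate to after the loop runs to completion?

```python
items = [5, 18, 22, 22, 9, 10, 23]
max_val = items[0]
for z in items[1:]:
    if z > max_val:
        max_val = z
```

Let's trace through this code step by step.

Initialize: items = [5, 18, 22, 22, 9, 10, 23]
Initialize: max_val = 5
Entering loop: for z in items[1:]:
After iteration 1: z = 18, max_val = 18
After iteration 2: z = 22, max_val = 22
After iteration 3: z = 22, max_val = 22
After iteration 4: z = 9, max_val = 22
After iteration 5: z = 10, max_val = 22
After iteration 6: z = 23, max_val = 23
Loop ends.

Final answer: 23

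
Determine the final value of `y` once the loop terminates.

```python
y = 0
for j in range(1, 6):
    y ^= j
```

Let's trace through this code step by step.

Initialize: y = 0
Entering loop: for j in range(1, 6):
After iteration 1: j = 1, y = 1
After iteration 2: j = 2, y = 3
After iteration 3: j = 3, y = 0
After iteration 4: j = 4, y = 4
After iteration 5: j = 5, y = 1
Loop ends.

Final answer: 1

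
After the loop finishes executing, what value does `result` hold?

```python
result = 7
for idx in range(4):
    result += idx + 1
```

Let's trace through this code step by step.

Initialize: result = 7
Entering loop: for idx in range(4):
After iteration 1: idx = 0, result = 8
After iteration 2: idx = 1, result = 10
After iteration 3: idx = 2, result = 13
After iteration 4: idx = 3, result = 17
Loop ends.

Final answer: 17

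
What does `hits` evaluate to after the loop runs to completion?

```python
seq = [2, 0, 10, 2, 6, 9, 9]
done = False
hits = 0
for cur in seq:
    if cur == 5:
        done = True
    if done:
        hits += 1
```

Let's trace through this code step by step.

Initialize: seq = [2, 0, 10, 2, 6, 9, 9]
Initialize: done = False
Initialize: hits = 0
Entering loop: for cur in seq:
After iteration 1: cur = 2, hits = 0
After iteration 2: cur = 0, hits = 0
After iteration 3: cur = 10, hits = 0
After iteration 4: cur = 2, hits = 0
After iteration 5: cur = 6, hits = 0
After iteration 6: cur = 9, hits = 0
After iteration 7: cur = 9, hits = 0
Loop ends.

Final answer: 0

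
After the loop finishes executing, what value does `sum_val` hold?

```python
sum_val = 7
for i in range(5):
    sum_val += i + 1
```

Let's trace through this code step by step.

Initialize: sum_val = 7
Entering loop: for i in range(5):
After iteration 1: i = 0, sum_val = 8
After iteration 2: i = 1, sum_val = 10
After iteration 3: i = 2, sum_val = 13
After iteration 4: i = 3, sum_val = 17
After iteration 5: i = 4, sum_val = 22
Loop ends.

Final answer: 22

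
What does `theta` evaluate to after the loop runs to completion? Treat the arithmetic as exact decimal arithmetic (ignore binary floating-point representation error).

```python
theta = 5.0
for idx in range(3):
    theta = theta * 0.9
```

Let's trace through this code step by step.

Initialize: theta = 5.0
Entering loop: for idx in range(3):
After iteration 1: idx = 0, theta = 4.5
After iteration 2: idx = 1, theta = 4.05
After iteration 3: idx = 2, theta = 3.645
Loop ends.

Final answer: 3.645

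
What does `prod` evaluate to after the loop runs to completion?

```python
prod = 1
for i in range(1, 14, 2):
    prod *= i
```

Let's trace through this code step by step.

Initialize: prod = 1
Entering loop: for i in range(1, 14, 2):
After iteration 1: i = 1, prod = 1
After iteration 2: i = 3, prod = 3
After iteration 3: i = 5, prod = 15
After iteration 4: i = 7, prod = 105
After iteration 5: i = 9, prod = 945
After iteration 6: i = 11, prod = 10395
After iteration 7: i = 13, prod = 135135
Loop ends.

Final answer: 135135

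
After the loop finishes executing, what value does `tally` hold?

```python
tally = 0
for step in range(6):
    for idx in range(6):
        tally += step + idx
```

Let's trace through this code step by step.

Initialize: tally = 0
Entering loop: for step in range(6):
After iteration 1: step = 0, tally = 15
After iteration 2: step = 1, tally = 36
After iteration 3: step = 2, tally = 63
After iteration 4: step = 3, tally = 96
After iteration 5: step = 4, tally = 135
After iteration 6: step = 5, tally = 180
Loop ends.

Final answer: 180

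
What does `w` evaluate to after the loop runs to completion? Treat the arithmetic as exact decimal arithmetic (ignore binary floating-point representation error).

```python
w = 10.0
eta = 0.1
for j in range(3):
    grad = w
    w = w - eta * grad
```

Let's trace through this code step by step.

Initialize: w = 10.0
Initialize: eta = 0.1
Entering loop: for j in range(3):
After iteration 1: j = 0, w = 9.0, grad = 10.0
After iteration 2: j = 1, w = 8.1, grad = 9.0
After iteration 3: j = 2, w = 7.29, grad = 8.1
Loop ends.

Final answer: 7.29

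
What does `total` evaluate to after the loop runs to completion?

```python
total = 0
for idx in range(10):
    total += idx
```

Let's trace through this code step by step.

Initialize: total = 0
Entering loop: for idx in range(10):
After iteration 1: idx = 0, total = 0
After iteration 2: idx = 1, total = 1
After iteration 3: idx = 2, total = 3
After iteration 4: idx = 3, total = 6
After iteration 5: idx = 4, total = 10
After iteration 6: idx = 5, total = 15
After iteration 7: idx = 6, total = 21
After iteration 8: idx = 7, total = 28
After iteration 9: idx = 8, total = 36
After iteration 10: idx = 9, total = 45
Loop ends.

Final answer: 45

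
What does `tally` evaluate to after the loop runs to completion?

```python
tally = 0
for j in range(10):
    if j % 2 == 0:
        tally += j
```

Let's trace through this code step by step.

Initialize: tally = 0
Entering loop: for j in range(10):
After iteration 1: j = 0, tally = 0
After iteration 2: j = 1, tally = 0
After iteration 3: j = 2, tally = 2
After iteration 4: j = 3, tally = 2
After iteration 5: j = 4, tally = 6
After iteration 6: j = 5, tally = 6
After iteration 7: j = 6, tally = 12
After iteration 8: j = 7, tally = 12
After iteration 9: j = 8, tally = 20
After iteration 10: j = 9, tally = 20
Loop ends.

Final answer: 20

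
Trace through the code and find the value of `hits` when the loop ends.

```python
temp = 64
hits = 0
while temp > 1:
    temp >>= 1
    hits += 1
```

Let's trace through this code step by step.

Initialize: temp = 64
Initialize: hits = 0
Entering loop: while temp > 1:
After iteration 1: temp = 32, hits = 1
After iteration 2: temp = 16, hits = 2
After iteration 3: temp = 8, hits = 3
After iteration 4: temp = 4, hits = 4
After iteration 5: temp = 2, hits = 5
After iteration 6: temp = 1, hits = 6
Loop ends.

Final answer: 6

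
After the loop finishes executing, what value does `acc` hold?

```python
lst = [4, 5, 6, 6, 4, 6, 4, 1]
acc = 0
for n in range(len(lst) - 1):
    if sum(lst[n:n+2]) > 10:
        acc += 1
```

Let's trace through this code step by step.

Initialize: lst = [4, 5, 6, 6, 4, 6, 4, 1]
Initialize: acc = 0
Entering loop: for n in range(len(lst) - 1):
After iteration 1: n = 0, acc = 0
After iteration 2: n = 1, acc = 1
After iteration 3: n = 2, acc = 2
After iteration 4: n = 3, acc = 2
After iteration 5: n = 4, acc = 2
After iteration 6: n = 5, acc = 2
After iteration 7: n = 6, acc = 2
Loop ends.

Final answer: 2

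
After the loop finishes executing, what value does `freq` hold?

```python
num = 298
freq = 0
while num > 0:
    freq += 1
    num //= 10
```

Let's trace through this code step by step.

Initialize: num = 298
Initialize: freq = 0
Entering loop: while num > 0:
After iteration 1: num = 29, freq = 1
After iteration 2: num = 2, freq = 2
After iteration 3: num = 0, freq = 3
Loop ends.

Final answer: 3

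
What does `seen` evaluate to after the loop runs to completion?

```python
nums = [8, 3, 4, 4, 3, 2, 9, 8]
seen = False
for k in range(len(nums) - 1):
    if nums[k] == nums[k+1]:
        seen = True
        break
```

Let's trace through this code step by step.

Initialize: nums = [8, 3, 4, 4, 3, 2, 9, 8]
Initialize: seen = False
Entering loop: for k in range(len(nums) - 1):
After iteration 1: k = 0, seen = False
After iteration 2: k = 1, seen = False
After iteration 3: k = 2, seen = True
Loop ends.

Final answer: True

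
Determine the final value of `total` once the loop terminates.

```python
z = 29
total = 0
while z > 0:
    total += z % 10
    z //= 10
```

Let's trace through this code step by step.

Initialize: z = 29
Initialize: total = 0
Entering loop: while z > 0:
After iteration 1: z = 2, total = 9
After iteration 2: z = 0, total = 11
Loop ends.

Final answer: 11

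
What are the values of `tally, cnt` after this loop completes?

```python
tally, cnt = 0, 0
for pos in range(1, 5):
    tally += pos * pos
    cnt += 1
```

Let's trace through this code step by step.

Initialize: tally = 0
Initialize: cnt = 0
Entering loop: for pos in range(1, 5):
After iteration 1: pos = 1, tally = 1, cnt = 1
After iteration 2: pos = 2, tally = 5, cnt = 2
After iteration 3: pos = 3, tally = 14, cnt = 3
After iteration 4: pos = 4, tally = 30, cnt = 4
Loop ends.

Final answer: 30, 4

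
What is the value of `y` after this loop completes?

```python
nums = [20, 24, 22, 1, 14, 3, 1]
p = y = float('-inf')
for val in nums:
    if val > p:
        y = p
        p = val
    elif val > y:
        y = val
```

Let's trace through this code step by step.

Initialize: nums = [20, 24, 22, 1, 14, 3, 1]
Initialize: p = -inf
Initialize: y = -inf
Entering loop: for val in nums:
After iteration 1: val = 20, p = 20, y = -inf
After iteration 2: val = 24, p = 24, y = 20
After iteration 3: val = 22, p = 24, y = 22
After iteration 4: val = 1, p = 24, y = 22
After iteration 5: val = 14, p = 24, y = 22
After iteration 6: val = 3, p = 24, y = 22
After iteration 7: val = 1, p = 24, y = 22
Loop ends.

Final answer: 22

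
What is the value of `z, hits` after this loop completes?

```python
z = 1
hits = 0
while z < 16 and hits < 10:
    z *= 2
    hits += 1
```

Let's trace through this code step by step.

Initialize: z = 1
Initialize: hits = 0
Entering loop: while z < 16 and hits < 10:
After iteration 1: z = 2, hits = 1
After iteration 2: z = 4, hits = 2
After iteration 3: z = 8, hits = 3
After iteration 4: z = 16, hits = 4
Loop ends.

Final answer: 16, 4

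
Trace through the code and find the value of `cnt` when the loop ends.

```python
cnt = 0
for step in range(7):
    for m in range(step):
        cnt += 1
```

Let's trace through this code step by step.

Initialize: cnt = 0
Entering loop: for step in range(7):
After iteration 1: step = 0, cnt = 0
After iteration 2: step = 1, cnt = 1, m = 0
After iteration 3: step = 2, cnt = 3, m = 1
After iteration 4: step = 3, cnt = 6, m = 2
After iteration 5: step = 4, cnt = 10, m = 3
After iteration 6: step = 5, cnt = 15, m = 4
After iteration 7: step = 6, cnt = 21, m = 5
Loop ends.

Final answer: 21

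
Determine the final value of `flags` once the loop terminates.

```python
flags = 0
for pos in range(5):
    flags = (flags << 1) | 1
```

Let's trace through this code step by step.

Initialize: flags = 0
Entering loop: for pos in range(5):
After iteration 1: pos = 0, flags = 1
After iteration 2: pos = 1, flags = 3
After iteration 3: pos = 2, flags = 7
After iteration 4: pos = 3, flags = 15
After iteration 5: pos = 4, flags = 31
Loop ends.

Final answer: 31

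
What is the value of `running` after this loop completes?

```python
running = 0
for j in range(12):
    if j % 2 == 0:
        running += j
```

Let's trace through this code step by step.

Initialize: running = 0
Entering loop: for j in range(12):
After iteration 1: j = 0, running = 0
After iteration 2: j = 1, running = 0
After iteration 3: j = 2, running = 2
After iteration 4: j = 3, running = 2
After iteration 5: j = 4, running = 6
After iteration 6: j = 5, running = 6
After iteration 7: j = 6, running = 12
After iteration 8: j = 7, running = 12
After iteration 9: j = 8, running = 20
After iteration 10: j = 9, running = 20
After iteration 11: j = 10, running = 30
After iteration 12: j = 11, running = 30
Loop ends.

Final answer: 30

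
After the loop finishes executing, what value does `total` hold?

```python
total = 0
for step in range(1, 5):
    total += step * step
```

Let's trace through this code step by step.

Initialize: total = 0
Entering loop: for step in range(1, 5):
After iteration 1: step = 1, total = 1
After iteration 2: step = 2, total = 5
After iteration 3: step = 3, total = 14
After iteration 4: step = 4, total = 30
Loop ends.

Final answer: 30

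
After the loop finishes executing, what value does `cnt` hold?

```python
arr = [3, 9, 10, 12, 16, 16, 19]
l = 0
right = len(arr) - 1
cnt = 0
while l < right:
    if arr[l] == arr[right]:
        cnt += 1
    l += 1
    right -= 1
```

Let's trace through this code step by step.

Initialize: arr = [3, 9, 10, 12, 16, 16, 19]
Initialize: l = 0
Initialize: right = 6
Initialize: cnt = 0
Entering loop: while l < right:
After iteration 1: l = 1, right = 5, cnt = 0
After iteration 2: l = 2, right = 4, cnt = 0
After iteration 3: l = 3, right = 3, cnt = 0
Loop ends.

Final answer: 0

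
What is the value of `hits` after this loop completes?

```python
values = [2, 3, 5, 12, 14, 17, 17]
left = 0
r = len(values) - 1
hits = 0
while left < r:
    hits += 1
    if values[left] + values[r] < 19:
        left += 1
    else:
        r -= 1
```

Let's trace through this code step by step.

Initialize: values = [2, 3, 5, 12, 14, 17, 17]
Initialize: left = 0
Initialize: r = 6
Initialize: hits = 0
Entering loop: while left < r:
After iteration 1: left = 0, r = 5, hits = 1
After iteration 2: left = 0, r = 4, hits = 2
After iteration 3: left = 1, r = 4, hits = 3
After iteration 4: left = 2, r = 4, hits = 4
After iteration 5: left = 2, r = 3, hits = 5
After iteration 6: left = 3, r = 3, hits = 6
Loop ends.

Final answer: 6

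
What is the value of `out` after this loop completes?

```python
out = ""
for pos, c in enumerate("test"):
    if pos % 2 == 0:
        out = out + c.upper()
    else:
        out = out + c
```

Let's trace through this code step by step.

Initialize: out = ''
Entering loop: for pos, c in enumerate("test"):
After iteration 1: pos = 0, c = 't', out = 'T'
After iteration 2: pos = 1, c = 'e', out = 'Te'
After iteration 3: pos = 2, c = 's', out = 'TeS'
After iteration 4: pos = 3, c = 't', out = 'TeSt'
Loop ends.

Final answer: 'TeSt'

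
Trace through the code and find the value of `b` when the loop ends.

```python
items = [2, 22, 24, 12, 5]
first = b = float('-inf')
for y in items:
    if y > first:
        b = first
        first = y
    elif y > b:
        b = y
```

Let's trace through this code step by step.

Initialize: items = [2, 22, 24, 12, 5]
Initialize: first = -inf
Initialize: b = -inf
Entering loop: for y in items:
After iteration 1: y = 2, first = 2, b = -inf
After iteration 2: y = 22, first = 22, b = 2
After iteration 3: y = 24, first = 24, b = 22
After iteration 4: y = 12, first = 24, b = 22
After iteration 5: y = 5, first = 24, b = 22
Loop ends.

Final answer: 22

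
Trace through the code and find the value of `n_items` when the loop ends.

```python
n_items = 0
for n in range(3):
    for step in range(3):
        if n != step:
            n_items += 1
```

Let's trace through this code step by step.

Initialize: n_items = 0
Entering loop: for n in range(3):
After iteration 1: n = 0, n_items = 2
After iteration 2: n = 1, n_items = 4
After iteration 3: n = 2, n_items = 6
Loop ends.

Final answer: 6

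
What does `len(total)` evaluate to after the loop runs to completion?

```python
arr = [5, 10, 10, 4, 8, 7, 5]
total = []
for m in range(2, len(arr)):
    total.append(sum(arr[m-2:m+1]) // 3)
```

Let's trace through this code step by step.

Initialize: arr = [5, 10, 10, 4, 8, 7, 5]
Initialize: total = []
Entering loop: for m in range(2, len(arr)):
After iteration 1: m = 2, total = [8]
After iteration 2: m = 3, total = [8, 8]
After iteration 3: m = 4, total = [8, 8, 7]
After iteration 4: m = 5, total = [8, 8, 7, 6]
After iteration 5: m = 6, total = [8, 8, 7, 6, 6]
Loop ends.
len(total) = 5

Final answer: 5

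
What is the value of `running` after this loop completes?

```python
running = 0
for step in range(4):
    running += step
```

Let's trace through this code step by step.

Initialize: running = 0
Entering loop: for step in range(4):
After iteration 1: step = 0, running = 0
After iteration 2: step = 1, running = 1
After iteration 3: step = 2, running = 3
After iteration 4: step = 3, running = 6
Loop ends.

Final answer: 6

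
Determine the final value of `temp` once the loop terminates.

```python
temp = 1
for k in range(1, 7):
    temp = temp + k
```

Let's trace through this code step by step.

Initialize: temp = 1
Entering loop: for k in range(1, 7):
After iteration 1: k = 1, temp = 2
After iteration 2: k = 2, temp = 4
After iteration 3: k = 3, temp = 7
After iteration 4: k = 4, temp = 11
After iteration 5: k = 5, temp = 16
After iteration 6: k = 6, temp = 22
Loop ends.

Final answer: 22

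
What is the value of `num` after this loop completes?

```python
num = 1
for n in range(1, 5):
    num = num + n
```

Let's trace through this code step by step.

Initialize: num = 1
Entering loop: for n in range(1, 5):
After iteration 1: n = 1, num = 2
After iteration 2: n = 2, num = 4
After iteration 3: n = 3, num = 7
After iteration 4: n = 4, num = 11
Loop ends.

Final answer: 11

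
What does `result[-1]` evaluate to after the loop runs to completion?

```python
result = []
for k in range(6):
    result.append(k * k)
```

Let's trace through this code step by step.

Initialize: result = []
Entering loop: for k in range(6):
After iteration 1: k = 0, result = [0]
After iteration 2: k = 1, result = [0, 1]
After iteration 3: k = 2, result = [0, 1, 4]
After iteration 4: k = 3, result = [0, 1, 4, 9]
After iteration 5: k = 4, result = [0, 1, 4, 9, 16]
After iteration 6: k = 5, result = [0, 1, 4, 9, 16, 25]
Loop ends.
result[-1] = 25

Final answer: 25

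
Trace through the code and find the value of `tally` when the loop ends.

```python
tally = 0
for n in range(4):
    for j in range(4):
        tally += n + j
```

Let's trace through this code step by step.

Initialize: tally = 0
Entering loop: for n in range(4):
After iteration 1: n = 0, tally = 6
After iteration 2: n = 1, tally = 16
After iteration 3: n = 2, tally = 30
After iteration 4: n = 3, tally = 48
Loop ends.

Final answer: 48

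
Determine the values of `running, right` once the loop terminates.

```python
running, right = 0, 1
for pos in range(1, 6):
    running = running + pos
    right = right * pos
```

Let's trace through this code step by step.

Initialize: running = 0
Initialize: right = 1
Entering loop: for pos in range(1, 6):
After iteration 1: pos = 1, running = 1, right = 1
After iteration 2: pos = 2, running = 3, right = 2
After iteration 3: pos = 3, running = 6, right = 6
After iteration 4: pos = 4, running = 10, right = 24
After iteration 5: pos = 5, running = 15, right = 120
Loop ends.

Final answer: 15, 120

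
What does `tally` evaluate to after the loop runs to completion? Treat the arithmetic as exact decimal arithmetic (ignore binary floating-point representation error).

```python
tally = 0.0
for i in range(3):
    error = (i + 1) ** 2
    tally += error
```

Let's trace through this code step by step.

Initialize: tally = 0.0
Entering loop: for i in range(3):
After iteration 1: i = 0, tally = 1.0, error = 1
After iteration 2: i = 1, tally = 5.0, error = 4
After iteration 3: i = 2, tally = 14.0, error = 9
Loop ends.

Final answer: 14.0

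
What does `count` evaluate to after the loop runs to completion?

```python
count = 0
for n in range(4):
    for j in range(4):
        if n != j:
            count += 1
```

Let's trace through this code step by step.

Initialize: count = 0
Entering loop: for n in range(4):
After iteration 1: n = 0, count = 3
After iteration 2: n = 1, count = 6
After iteration 3: n = 2, count = 9
After iteration 4: n = 3, count = 12
Loop ends.

Final answer: 12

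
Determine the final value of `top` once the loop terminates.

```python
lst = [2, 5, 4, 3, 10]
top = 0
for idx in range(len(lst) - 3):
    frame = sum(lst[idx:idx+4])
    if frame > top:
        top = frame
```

Let's trace through this code step by step.

Initialize: lst = [2, 5, 4, 3, 10]
Initialize: top = 0
Entering loop: for idx in range(len(lst) - 3):
After iteration 1: idx = 0, top = 14, frame = 14
After iteration 2: idx = 1, top = 22, frame = 22
Loop ends.

Final answer: 22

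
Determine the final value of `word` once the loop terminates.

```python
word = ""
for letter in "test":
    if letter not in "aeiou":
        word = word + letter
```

Let's trace through this code step by step.

Initialize: word = ''
Entering loop: for letter in "test":
After iteration 1: letter = 't', word = 't'
After iteration 2: letter = 'e', word = 't'
After iteration 3: letter = 's', word = 'ts'
After iteration 4: letter = 't', word = 'tst'
Loop ends.

Final answer: 'tst'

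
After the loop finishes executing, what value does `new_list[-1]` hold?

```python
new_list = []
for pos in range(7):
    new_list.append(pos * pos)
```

Let's trace through this code step by step.

Initialize: new_list = []
Entering loop: for pos in range(7):
After iteration 1: pos = 0, new_list = [0]
After iteration 2: pos = 1, new_list = [0, 1]
After iteration 3: pos = 2, new_list = [0, 1, 4]
After iteration 4: pos = 3, new_list = [0, 1, 4, 9]
After iteration 5: pos = 4, new_list = [0, 1, 4, 9, 16]
After iteration 6: pos = 5, new_list = [0, 1, 4, 9, 16, 25]
After iteration 7: pos = 6, new_list = [0, 1, 4, 9, 16, 25, 36]
Loop ends.
new_list[-1] = 36

Final answer: 36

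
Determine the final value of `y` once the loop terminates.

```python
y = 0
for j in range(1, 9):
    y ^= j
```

Let's trace through this code step by step.

Initialize: y = 0
Entering loop: for j in range(1, 9):
After iteration 1: j = 1, y = 1
After iteration 2: j = 2, y = 3
After iteration 3: j = 3, y = 0
After iteration 4: j = 4, y = 4
After iteration 5: j = 5, y = 1
After iteration 6: j = 6, y = 7
After iteration 7: j = 7, y = 0
After iteration 8: j = 8, y = 8
Loop ends.

Final answer: 8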